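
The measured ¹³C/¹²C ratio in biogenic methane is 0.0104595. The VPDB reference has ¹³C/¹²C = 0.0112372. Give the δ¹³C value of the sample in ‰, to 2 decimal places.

δ¹³C = (R_sample / R_standard − 1) × 1000
R_sample / R_standard = 0.0104595 / 0.0112372 = 0.930792
δ¹³C = (0.930792 − 1) × 1000 = -69.208‰

-69.21‰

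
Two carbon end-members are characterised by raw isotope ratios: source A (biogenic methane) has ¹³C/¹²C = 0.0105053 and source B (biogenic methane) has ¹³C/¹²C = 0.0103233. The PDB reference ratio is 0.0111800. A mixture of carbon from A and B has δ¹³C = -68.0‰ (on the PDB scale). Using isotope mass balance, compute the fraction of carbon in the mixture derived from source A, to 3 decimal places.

δ_A = (0.0105053/0.0111800 − 1)×1000 = (0.939651 − 1)×1000 = -60.349‰
δ_B = (0.0103233/0.0111800 − 1)×1000 = (0.923372 − 1)×1000 = -76.628‰
f_A = (δ_mix − δ_B)/(δ_A − δ_B) = (-68.0 − (-76.628))/(-60.349 − (-76.628))
f_A = 8.628 / 16.279 = 0.5300

0.530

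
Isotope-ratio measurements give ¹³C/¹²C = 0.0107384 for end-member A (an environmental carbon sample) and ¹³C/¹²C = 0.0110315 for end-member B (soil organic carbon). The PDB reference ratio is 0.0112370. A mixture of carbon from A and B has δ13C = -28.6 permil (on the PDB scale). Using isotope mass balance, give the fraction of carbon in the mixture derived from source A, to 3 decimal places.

0.395

δ_A = (0.0107384/0.0112370 − 1)×1000 = (0.955629 − 1)×1000 = -44.371 permil
δ_B = (0.0110315/0.0112370 − 1)×1000 = (0.981712 − 1)×1000 = -18.288 permil
f_A = (δ_mix − δ_B)/(δ_A − δ_B) = (-28.6 − (-18.288))/(-44.371 − (-18.288))
f_A = -10.312 / -26.083 = 0.3954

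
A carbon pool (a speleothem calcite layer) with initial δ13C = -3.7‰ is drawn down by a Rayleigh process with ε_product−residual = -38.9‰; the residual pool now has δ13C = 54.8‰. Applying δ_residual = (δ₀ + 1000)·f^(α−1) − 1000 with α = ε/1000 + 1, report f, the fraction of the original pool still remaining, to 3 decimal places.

α − 1 = ε/1000 = -0.0389
(δ_res + 1000)/(δ₀ + 1000) = (54.8 + 1000)/(-3.7 + 1000) = 1054.8/996.3 = 1.058717
f = 1.058717^(1/-0.0389) = exp(ln(1.058717)/-0.0389) = exp(0.05706/-0.0389)
f = exp(-1.4668) = 0.2307

0.231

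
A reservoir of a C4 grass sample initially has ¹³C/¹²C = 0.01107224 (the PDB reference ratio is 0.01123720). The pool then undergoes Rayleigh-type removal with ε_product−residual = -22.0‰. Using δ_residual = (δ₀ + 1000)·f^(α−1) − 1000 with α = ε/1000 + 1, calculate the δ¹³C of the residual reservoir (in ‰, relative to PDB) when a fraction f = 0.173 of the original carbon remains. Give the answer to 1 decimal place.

δ₀ = (0.01107224/0.01123720 − 1)×1000 = (0.985320 − 1)×1000 = -14.680‰
α − 1 = ε/1000 = -0.0220
f^(α−1) = 0.173^(-0.0220) = 1.039353
δ_res = (-14.680 + 1000) × 1.039353 − 1000 = 1024.095 − 1000 = 24.10‰

24.1‰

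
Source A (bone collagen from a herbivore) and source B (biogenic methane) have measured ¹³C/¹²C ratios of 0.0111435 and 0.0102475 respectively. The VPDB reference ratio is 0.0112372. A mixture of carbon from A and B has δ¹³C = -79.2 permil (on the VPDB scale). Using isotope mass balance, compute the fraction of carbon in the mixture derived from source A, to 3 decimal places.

0.111

δ_A = (0.0111435/0.0112372 − 1)×1000 = (0.991662 − 1)×1000 = -8.338 permil
δ_B = (0.0102475/0.0112372 − 1)×1000 = (0.911926 − 1)×1000 = -88.074 permil
f_A = (δ_mix − δ_B)/(δ_A − δ_B) = (-79.2 − (-88.074))/(-8.338 − (-88.074))
f_A = 8.874 / 79.735 = 0.1113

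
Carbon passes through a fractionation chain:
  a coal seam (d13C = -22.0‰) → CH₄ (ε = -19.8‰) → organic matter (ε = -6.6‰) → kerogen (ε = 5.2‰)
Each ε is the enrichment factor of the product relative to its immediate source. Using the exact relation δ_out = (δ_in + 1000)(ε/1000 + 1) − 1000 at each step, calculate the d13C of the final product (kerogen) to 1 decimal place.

step 1: δ = (-22.00 + 1000)·(-19.8/1000 + 1) − 1000 = -41.36‰
step 2: δ = (-41.36 + 1000)·(-6.6/1000 + 1) − 1000 = -47.69‰
step 3: δ = (-47.69 + 1000)·(5.2/1000 + 1) − 1000 = -42.74‰

-42.7‰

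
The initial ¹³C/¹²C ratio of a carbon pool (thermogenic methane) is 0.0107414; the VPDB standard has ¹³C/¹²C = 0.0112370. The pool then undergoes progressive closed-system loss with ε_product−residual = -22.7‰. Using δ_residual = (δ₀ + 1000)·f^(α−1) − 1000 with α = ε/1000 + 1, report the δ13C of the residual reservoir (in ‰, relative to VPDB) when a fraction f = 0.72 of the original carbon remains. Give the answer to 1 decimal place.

δ₀ = (0.0107414/0.0112370 − 1)×1000 = (0.955896 − 1)×1000 = -44.104‰
α − 1 = ε/1000 = -0.0227
f^(α−1) = 0.72^(-0.0227) = 1.007485
δ_res = (-44.104 + 1000) × 1.007485 − 1000 = 963.051 − 1000 = -36.95‰

-36.9‰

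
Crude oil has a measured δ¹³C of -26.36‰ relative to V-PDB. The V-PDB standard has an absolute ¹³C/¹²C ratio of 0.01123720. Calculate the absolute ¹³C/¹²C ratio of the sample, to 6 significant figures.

R_sample = R_standard × (δ¹³C/1000 + 1)
R_sample = 0.01123720 × (-26.36/1000 + 1) = 0.01123720 × 0.973640
R_sample = 0.0109410

0.0109410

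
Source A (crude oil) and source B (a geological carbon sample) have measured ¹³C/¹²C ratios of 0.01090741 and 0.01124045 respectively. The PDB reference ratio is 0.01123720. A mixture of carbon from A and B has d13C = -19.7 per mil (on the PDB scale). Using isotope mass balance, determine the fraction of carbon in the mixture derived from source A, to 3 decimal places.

δ_A = (0.01090741/0.01123720 − 1)×1000 = (0.970652 − 1)×1000 = -29.348 per mil
δ_B = (0.01124045/0.01123720 − 1)×1000 = (1.000289 − 1)×1000 = 0.289 per mil
f_A = (δ_mix − δ_B)/(δ_A − δ_B) = (-19.7 − (0.289))/(-29.348 − (0.289))
f_A = -19.989 / -29.637 = 0.6745

0.674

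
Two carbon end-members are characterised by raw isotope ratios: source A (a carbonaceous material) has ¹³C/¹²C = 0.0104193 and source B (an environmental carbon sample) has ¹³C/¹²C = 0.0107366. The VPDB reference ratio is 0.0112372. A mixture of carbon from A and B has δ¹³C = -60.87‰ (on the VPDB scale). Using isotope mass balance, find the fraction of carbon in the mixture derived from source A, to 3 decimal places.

0.578

δ_A = (0.0104193/0.0112372 − 1)×1000 = (0.927215 − 1)×1000 = -72.785‰
δ_B = (0.0107366/0.0112372 − 1)×1000 = (0.955452 − 1)×1000 = -44.548‰
f_A = (δ_mix − δ_B)/(δ_A − δ_B) = (-60.87 − (-44.548))/(-72.785 − (-44.548))
f_A = -16.322 / -28.237 = 0.5780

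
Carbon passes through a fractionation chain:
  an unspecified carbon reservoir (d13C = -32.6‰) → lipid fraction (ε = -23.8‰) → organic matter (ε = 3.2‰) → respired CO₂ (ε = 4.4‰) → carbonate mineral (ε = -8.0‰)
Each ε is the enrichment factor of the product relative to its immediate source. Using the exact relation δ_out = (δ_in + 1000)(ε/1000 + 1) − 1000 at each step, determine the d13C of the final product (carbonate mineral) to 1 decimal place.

step 1: δ = (-32.60 + 1000)·(-23.8/1000 + 1) − 1000 = -55.62‰
step 2: δ = (-55.62 + 1000)·(3.2/1000 + 1) − 1000 = -52.60‰
step 3: δ = (-52.60 + 1000)·(4.4/1000 + 1) − 1000 = -48.43‰
step 4: δ = (-48.43 + 1000)·(-8.0/1000 + 1) − 1000 = -56.05‰

-56.0‰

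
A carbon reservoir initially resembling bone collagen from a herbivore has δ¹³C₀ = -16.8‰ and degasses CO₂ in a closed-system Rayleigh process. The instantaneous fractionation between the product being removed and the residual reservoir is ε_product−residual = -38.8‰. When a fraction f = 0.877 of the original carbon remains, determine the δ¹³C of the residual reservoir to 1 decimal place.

Rayleigh residual: δ_res = (δ₀ + 1000)·f^(α−1) − 1000
α = ε/1000 + 1 = 0.96120, so α − 1 = -0.03880
f^(α−1) = 0.877^(-0.03880) = 1.005105
δ_res = (-16.8 + 1000) × 1.005105 − 1000 = 988.220 − 1000 = -11.78‰

-11.8‰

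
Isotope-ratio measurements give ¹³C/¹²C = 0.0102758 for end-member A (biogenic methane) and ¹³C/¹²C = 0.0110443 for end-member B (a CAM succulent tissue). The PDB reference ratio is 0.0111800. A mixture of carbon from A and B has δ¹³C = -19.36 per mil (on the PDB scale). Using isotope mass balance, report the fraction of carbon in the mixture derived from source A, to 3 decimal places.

0.105

δ_A = (0.0102758/0.0111800 − 1)×1000 = (0.919123 − 1)×1000 = -80.877 per mil
δ_B = (0.0110443/0.0111800 − 1)×1000 = (0.987862 − 1)×1000 = -12.138 per mil
f_A = (δ_mix − δ_B)/(δ_A − δ_B) = (-19.36 − (-12.138))/(-80.877 − (-12.138))
f_A = -7.222 / -68.739 = 0.1051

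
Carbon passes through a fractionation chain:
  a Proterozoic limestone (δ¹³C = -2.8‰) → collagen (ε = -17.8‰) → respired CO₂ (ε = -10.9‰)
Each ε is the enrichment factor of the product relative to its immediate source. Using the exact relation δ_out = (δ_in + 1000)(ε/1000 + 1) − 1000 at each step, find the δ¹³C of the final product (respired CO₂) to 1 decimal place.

-31.2‰

step 1: δ = (-2.80 + 1000)·(-17.8/1000 + 1) − 1000 = -20.55‰
step 2: δ = (-20.55 + 1000)·(-10.9/1000 + 1) − 1000 = -31.23‰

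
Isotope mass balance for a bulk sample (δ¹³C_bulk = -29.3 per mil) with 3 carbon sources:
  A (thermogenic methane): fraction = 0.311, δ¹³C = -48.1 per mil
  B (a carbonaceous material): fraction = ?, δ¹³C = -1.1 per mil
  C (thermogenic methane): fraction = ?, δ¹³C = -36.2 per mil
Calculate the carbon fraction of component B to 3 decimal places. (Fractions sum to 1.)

0.302

Let f_B and f_C be the unknown fractions; fractions sum to 1 so f_B + f_C = 0.689.
Mass balance: Σ fᵢ·δᵢ = δ_bulk ⇒ f_B·(-1.1) + f_C·(-36.2) = -29.3 − (-14.959) = -14.341
Substitute f_C = 0.689 − f_B:
f_B·(-1.1 − -36.2) = -14.341 − 0.689×(-36.2) = 10.601
f_B = 10.601 / 35.1 = 0.3020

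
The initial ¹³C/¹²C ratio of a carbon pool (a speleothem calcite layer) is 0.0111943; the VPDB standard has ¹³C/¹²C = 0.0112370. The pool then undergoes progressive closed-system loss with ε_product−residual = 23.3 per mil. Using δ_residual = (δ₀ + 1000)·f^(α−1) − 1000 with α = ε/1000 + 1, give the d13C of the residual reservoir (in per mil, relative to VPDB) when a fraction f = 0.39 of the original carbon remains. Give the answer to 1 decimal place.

-25.4 per mil

δ₀ = (0.0111943/0.0112370 − 1)×1000 = (0.996200 − 1)×1000 = -3.800 per mil
α − 1 = ε/1000 = 0.0233
f^(α−1) = 0.39^(0.0233) = 0.978299
δ_res = (-3.800 + 1000) × 0.978299 − 1000 = 974.582 − 1000 = -25.42 per mil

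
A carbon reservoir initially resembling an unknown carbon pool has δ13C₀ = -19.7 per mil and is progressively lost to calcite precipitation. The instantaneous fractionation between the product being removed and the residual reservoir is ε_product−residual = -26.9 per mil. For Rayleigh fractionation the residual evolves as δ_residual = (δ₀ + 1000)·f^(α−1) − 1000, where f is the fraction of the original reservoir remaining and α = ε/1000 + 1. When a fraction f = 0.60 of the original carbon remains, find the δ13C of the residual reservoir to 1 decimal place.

Rayleigh residual: δ_res = (δ₀ + 1000)·f^(α−1) − 1000
α = ε/1000 + 1 = 0.97310, so α − 1 = -0.02690
f^(α−1) = 0.60^(-0.02690) = 1.013836
δ_res = (-19.7 + 1000) × 1.013836 − 1000 = 993.863 − 1000 = -6.14 per mil

-6.1 per mil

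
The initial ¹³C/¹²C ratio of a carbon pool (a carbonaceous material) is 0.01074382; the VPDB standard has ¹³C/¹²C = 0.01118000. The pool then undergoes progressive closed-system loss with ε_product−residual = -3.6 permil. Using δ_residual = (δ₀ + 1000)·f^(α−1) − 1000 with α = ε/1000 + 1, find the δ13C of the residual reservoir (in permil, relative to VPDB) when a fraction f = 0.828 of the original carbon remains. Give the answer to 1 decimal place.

δ₀ = (0.01074382/0.01118000 − 1)×1000 = (0.960986 − 1)×1000 = -39.014 permil
α − 1 = ε/1000 = -0.0036
f^(α−1) = 0.828^(-0.0036) = 1.000680
δ_res = (-39.014 + 1000) × 1.000680 − 1000 = 961.639 − 1000 = -38.36 permil

-38.4 permil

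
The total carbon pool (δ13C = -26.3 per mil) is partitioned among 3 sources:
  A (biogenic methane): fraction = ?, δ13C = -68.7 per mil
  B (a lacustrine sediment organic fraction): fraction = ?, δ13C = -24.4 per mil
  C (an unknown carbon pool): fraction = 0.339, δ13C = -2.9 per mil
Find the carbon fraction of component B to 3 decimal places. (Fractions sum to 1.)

0.454

Let f_B and f_A be the unknown fractions; fractions sum to 1 so f_B + f_A = 0.661.
Mass balance: Σ fᵢ·δᵢ = δ_bulk ⇒ f_B·(-24.4) + f_A·(-68.7) = -26.3 − (-0.983) = -25.317
Substitute f_A = 0.661 − f_B:
f_B·(-24.4 − -68.7) = -25.317 − 0.661×(-68.7) = 20.094
f_B = 20.094 / 44.3 = 0.4536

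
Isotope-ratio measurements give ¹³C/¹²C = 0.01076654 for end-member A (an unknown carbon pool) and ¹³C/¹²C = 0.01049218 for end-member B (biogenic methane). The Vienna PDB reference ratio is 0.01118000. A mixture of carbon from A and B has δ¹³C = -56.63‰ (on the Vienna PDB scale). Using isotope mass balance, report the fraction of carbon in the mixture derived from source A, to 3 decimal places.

0.199

δ_A = (0.01076654/0.01118000 − 1)×1000 = (0.963018 − 1)×1000 = -36.982‰
δ_B = (0.01049218/0.01118000 − 1)×1000 = (0.938478 − 1)×1000 = -61.522‰
f_A = (δ_mix − δ_B)/(δ_A − δ_B) = (-56.63 − (-61.522))/(-36.982 − (-61.522))
f_A = 4.892 / 24.540 = 0.1994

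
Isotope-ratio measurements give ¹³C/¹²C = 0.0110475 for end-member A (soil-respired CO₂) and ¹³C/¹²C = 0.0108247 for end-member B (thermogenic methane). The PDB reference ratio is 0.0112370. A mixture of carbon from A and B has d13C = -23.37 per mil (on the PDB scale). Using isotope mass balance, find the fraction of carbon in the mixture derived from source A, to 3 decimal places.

0.672

δ_A = (0.0110475/0.0112370 − 1)×1000 = (0.983136 − 1)×1000 = -16.864 per mil
δ_B = (0.0108247/0.0112370 − 1)×1000 = (0.963309 − 1)×1000 = -36.691 per mil
f_A = (δ_mix − δ_B)/(δ_A − δ_B) = (-23.37 − (-36.691))/(-16.864 − (-36.691))
f_A = 13.321 / 19.827 = 0.6719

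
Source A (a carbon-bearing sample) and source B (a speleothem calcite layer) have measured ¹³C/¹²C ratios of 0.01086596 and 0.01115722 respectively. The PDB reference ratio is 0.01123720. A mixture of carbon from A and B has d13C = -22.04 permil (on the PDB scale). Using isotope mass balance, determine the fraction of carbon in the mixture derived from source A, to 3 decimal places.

0.576

δ_A = (0.01086596/0.01123720 − 1)×1000 = (0.966963 − 1)×1000 = -33.037 permil
δ_B = (0.01115722/0.01123720 − 1)×1000 = (0.992883 − 1)×1000 = -7.117 permil
f_A = (δ_mix − δ_B)/(δ_A − δ_B) = (-22.04 − (-7.117))/(-33.037 − (-7.117))
f_A = -14.923 / -25.919 = 0.5757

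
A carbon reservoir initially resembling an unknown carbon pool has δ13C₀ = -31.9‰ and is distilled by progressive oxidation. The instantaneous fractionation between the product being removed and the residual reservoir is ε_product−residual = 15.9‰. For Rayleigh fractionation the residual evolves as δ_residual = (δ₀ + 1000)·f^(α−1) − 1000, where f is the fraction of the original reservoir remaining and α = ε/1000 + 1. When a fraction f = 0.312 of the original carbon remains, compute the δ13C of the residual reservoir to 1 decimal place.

-49.7‰

Rayleigh residual: δ_res = (δ₀ + 1000)·f^(α−1) − 1000
α = ε/1000 + 1 = 1.01590, so α − 1 = 0.01590
f^(α−1) = 0.312^(0.01590) = 0.981651
δ_res = (-31.9 + 1000) × 0.981651 − 1000 = 950.336 − 1000 = -49.66‰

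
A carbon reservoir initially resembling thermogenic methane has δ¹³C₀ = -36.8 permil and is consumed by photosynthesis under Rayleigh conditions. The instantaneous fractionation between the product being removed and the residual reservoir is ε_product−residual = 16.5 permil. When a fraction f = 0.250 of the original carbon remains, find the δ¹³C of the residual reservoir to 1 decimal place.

Rayleigh residual: δ_res = (δ₀ + 1000)·f^(α−1) − 1000
α = ε/1000 + 1 = 1.01650, so α − 1 = 0.01650
f^(α−1) = 0.250^(0.01650) = 0.977386
δ_res = (-36.8 + 1000) × 0.977386 − 1000 = 941.418 − 1000 = -58.58 permil

-58.6 permil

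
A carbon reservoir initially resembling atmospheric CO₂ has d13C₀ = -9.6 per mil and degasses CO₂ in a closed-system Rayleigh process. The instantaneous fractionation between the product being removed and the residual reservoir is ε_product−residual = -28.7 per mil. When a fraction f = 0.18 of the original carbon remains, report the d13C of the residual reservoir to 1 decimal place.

Rayleigh residual: δ_res = (δ₀ + 1000)·f^(α−1) − 1000
α = ε/1000 + 1 = 0.97130, so α − 1 = -0.02870
f^(α−1) = 0.18^(-0.02870) = 1.050446
δ_res = (-9.6 + 1000) × 1.050446 − 1000 = 1040.362 − 1000 = 40.36 per mil

40.4 per mil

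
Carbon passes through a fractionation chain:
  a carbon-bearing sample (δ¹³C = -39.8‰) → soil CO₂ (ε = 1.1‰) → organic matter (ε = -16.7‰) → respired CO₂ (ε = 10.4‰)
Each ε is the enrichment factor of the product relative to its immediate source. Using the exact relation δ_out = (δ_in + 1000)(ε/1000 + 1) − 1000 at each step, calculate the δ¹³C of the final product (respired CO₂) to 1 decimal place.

step 1: δ = (-39.80 + 1000)·(1.1/1000 + 1) − 1000 = -38.74‰
step 2: δ = (-38.74 + 1000)·(-16.7/1000 + 1) − 1000 = -54.80‰
step 3: δ = (-54.80 + 1000)·(10.4/1000 + 1) − 1000 = -44.97‰

-45.0‰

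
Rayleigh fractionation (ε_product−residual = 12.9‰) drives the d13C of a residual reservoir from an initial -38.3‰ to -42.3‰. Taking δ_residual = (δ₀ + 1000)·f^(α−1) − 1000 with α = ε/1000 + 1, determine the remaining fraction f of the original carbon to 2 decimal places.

α − 1 = ε/1000 = 0.0129
(δ_res + 1000)/(δ₀ + 1000) = (-42.3 + 1000)/(-38.3 + 1000) = 957.7/961.7 = 0.995841
f = 0.995841^(1/0.0129) = exp(ln(0.995841)/0.0129) = exp(-0.00417/0.0129)
f = exp(-0.3231) = 0.7239

0.72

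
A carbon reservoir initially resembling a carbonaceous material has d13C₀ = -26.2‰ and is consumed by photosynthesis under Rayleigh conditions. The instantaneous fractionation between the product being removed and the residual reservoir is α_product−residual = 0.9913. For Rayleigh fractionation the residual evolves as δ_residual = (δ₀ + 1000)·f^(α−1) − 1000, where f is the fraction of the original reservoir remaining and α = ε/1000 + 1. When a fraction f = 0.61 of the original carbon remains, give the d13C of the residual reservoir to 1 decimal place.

Rayleigh residual: δ_res = (δ₀ + 1000)·f^(α−1) − 1000
α − 1 = -0.00870
f^(α−1) = 0.61^(-0.00870) = 1.004310
δ_res = (-26.2 + 1000) × 1.004310 − 1000 = 977.997 − 1000 = -22.00‰

-22.0‰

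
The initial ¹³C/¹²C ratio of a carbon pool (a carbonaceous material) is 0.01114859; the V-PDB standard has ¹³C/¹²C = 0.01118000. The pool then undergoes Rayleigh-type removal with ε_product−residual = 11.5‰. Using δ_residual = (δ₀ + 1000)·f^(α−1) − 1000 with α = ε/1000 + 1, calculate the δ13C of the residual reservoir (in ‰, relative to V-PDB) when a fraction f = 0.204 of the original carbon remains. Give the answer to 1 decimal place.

δ₀ = (0.01114859/0.01118000 − 1)×1000 = (0.997191 − 1)×1000 = -2.809‰
α − 1 = ε/1000 = 0.0115
f^(α−1) = 0.204^(0.0115) = 0.981885
δ_res = (-2.809 + 1000) × 0.981885 − 1000 = 979.127 − 1000 = -20.87‰

-20.9‰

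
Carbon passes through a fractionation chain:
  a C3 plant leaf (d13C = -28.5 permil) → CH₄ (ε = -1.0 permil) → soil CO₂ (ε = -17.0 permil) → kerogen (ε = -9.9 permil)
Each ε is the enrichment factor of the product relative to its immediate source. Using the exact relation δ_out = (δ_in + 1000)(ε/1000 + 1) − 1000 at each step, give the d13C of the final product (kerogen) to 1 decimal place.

-55.4 permil

step 1: δ = (-28.50 + 1000)·(-1.0/1000 + 1) − 1000 = -29.47 permil
step 2: δ = (-29.47 + 1000)·(-17.0/1000 + 1) − 1000 = -45.97 permil
step 3: δ = (-45.97 + 1000)·(-9.9/1000 + 1) − 1000 = -55.42 permil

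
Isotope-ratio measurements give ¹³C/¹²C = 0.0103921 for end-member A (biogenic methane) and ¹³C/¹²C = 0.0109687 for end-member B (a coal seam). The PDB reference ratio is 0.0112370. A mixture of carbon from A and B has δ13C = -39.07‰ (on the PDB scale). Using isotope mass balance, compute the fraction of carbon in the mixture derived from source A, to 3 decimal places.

δ_A = (0.0103921/0.0112370 − 1)×1000 = (0.924811 − 1)×1000 = -75.189‰
δ_B = (0.0109687/0.0112370 − 1)×1000 = (0.976124 − 1)×1000 = -23.876‰
f_A = (δ_mix − δ_B)/(δ_A − δ_B) = (-39.07 − (-23.876))/(-75.189 − (-23.876))
f_A = -15.194 / -51.313 = 0.2961

0.296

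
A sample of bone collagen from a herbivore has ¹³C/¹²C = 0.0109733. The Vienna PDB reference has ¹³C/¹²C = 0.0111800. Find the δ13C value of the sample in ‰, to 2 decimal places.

δ13C = (R_sample / R_standard − 1) × 1000
R_sample / R_standard = 0.0109733 / 0.0111800 = 0.981512
δ13C = (0.981512 − 1) × 1000 = -18.488‰

-18.49‰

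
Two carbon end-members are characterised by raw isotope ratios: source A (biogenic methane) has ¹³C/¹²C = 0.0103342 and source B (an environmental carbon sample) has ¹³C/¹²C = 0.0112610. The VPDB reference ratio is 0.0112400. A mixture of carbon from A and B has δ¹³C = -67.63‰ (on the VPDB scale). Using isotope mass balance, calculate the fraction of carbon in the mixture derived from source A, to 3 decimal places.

0.843

δ_A = (0.0103342/0.0112400 − 1)×1000 = (0.919413 − 1)×1000 = -80.587‰
δ_B = (0.0112610/0.0112400 − 1)×1000 = (1.001868 − 1)×1000 = 1.868‰
f_A = (δ_mix − δ_B)/(δ_A − δ_B) = (-67.63 − (1.868))/(-80.587 − (1.868))
f_A = -69.498 / -82.456 = 0.8429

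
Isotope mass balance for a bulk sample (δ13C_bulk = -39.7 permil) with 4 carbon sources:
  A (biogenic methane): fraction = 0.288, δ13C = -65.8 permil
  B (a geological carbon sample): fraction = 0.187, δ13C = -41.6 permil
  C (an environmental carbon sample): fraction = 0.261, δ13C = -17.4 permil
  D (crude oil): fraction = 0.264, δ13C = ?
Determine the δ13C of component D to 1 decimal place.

Isotope mass balance: δ_bulk = Σ fᵢ·δᵢ.
-39.7 = 0.288×(-65.8) + 0.187×(-41.6) + 0.261×(-17.4) + 0.264×δ_D
0.264·δ_D = -39.7 − (-31.271) = -8.429
δ_D = -8.429 / 0.264 = -31.93 permil

-31.9 permil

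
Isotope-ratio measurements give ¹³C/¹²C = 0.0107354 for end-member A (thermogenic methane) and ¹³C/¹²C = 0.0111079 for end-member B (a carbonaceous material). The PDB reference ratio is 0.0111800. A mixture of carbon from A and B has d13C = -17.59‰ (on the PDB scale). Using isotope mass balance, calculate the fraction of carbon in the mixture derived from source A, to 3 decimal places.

0.334

δ_A = (0.0107354/0.0111800 − 1)×1000 = (0.960233 − 1)×1000 = -39.767‰
δ_B = (0.0111079/0.0111800 − 1)×1000 = (0.993551 − 1)×1000 = -6.449‰
f_A = (δ_mix − δ_B)/(δ_A − δ_B) = (-17.59 − (-6.449))/(-39.767 − (-6.449))
f_A = -11.141 / -33.318 = 0.3344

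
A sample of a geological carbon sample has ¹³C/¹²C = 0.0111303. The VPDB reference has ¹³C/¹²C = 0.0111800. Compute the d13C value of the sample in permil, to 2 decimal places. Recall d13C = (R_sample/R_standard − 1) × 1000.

d13C = (R_sample / R_standard − 1) × 1000
R_sample / R_standard = 0.0111303 / 0.0111800 = 0.995555
d13C = (0.995555 − 1) × 1000 = -4.445 permil

-4.45 permil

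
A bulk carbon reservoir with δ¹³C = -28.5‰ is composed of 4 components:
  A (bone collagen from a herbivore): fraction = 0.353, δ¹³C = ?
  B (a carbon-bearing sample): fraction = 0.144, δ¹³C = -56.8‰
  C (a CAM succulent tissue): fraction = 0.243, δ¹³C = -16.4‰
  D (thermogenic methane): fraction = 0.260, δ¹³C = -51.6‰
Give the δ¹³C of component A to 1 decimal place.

-8.3‰

Isotope mass balance: δ_bulk = Σ fᵢ·δᵢ.
-28.5 = 0.353×δ_A + 0.144×(-56.8) + 0.243×(-16.4) + 0.260×(-51.6)
0.353·δ_A = -28.5 − (-25.580) = -2.920
δ_A = -2.920 / 0.353 = -8.27‰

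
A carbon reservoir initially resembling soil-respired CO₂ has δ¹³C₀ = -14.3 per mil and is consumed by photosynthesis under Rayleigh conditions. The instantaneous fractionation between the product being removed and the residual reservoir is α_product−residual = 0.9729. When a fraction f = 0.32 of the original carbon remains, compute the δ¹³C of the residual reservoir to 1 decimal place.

Rayleigh residual: δ_res = (δ₀ + 1000)·f^(α−1) − 1000
α − 1 = -0.02710
f^(α−1) = 0.32^(-0.02710) = 1.031360
δ_res = (-14.3 + 1000) × 1.031360 − 1000 = 1016.612 − 1000 = 16.61 per mil

16.6 per mil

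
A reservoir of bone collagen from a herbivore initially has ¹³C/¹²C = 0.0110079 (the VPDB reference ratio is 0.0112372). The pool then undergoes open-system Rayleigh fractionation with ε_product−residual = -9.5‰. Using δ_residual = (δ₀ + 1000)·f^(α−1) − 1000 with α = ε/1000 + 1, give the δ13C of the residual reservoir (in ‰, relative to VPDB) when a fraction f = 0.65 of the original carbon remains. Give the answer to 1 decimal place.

δ₀ = (0.0110079/0.0112372 − 1)×1000 = (0.979595 − 1)×1000 = -20.405‰
α − 1 = ε/1000 = -0.0095
f^(α−1) = 0.65^(-0.0095) = 1.004101
δ_res = (-20.405 + 1000) × 1.004101 − 1000 = 983.612 − 1000 = -16.39‰

-16.4‰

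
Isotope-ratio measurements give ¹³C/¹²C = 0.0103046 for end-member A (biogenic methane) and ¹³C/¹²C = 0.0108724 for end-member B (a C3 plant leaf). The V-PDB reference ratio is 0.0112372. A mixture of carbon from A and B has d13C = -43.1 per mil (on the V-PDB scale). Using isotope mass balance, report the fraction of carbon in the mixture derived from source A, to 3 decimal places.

0.211

δ_A = (0.0103046/0.0112372 − 1)×1000 = (0.917008 − 1)×1000 = -82.992 per mil
δ_B = (0.0108724/0.0112372 − 1)×1000 = (0.967536 − 1)×1000 = -32.464 per mil
f_A = (δ_mix − δ_B)/(δ_A − δ_B) = (-43.1 − (-32.464))/(-82.992 − (-32.464))
f_A = -10.636 / -50.529 = 0.2105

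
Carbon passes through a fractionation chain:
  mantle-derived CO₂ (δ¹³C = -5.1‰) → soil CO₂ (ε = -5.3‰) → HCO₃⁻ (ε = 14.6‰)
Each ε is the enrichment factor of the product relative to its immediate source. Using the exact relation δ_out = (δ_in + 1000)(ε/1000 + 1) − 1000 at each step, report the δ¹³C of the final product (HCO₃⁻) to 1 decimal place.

step 1: δ = (-5.10 + 1000)·(-5.3/1000 + 1) − 1000 = -10.37‰
step 2: δ = (-10.37 + 1000)·(14.6/1000 + 1) − 1000 = 4.08‰

4.1‰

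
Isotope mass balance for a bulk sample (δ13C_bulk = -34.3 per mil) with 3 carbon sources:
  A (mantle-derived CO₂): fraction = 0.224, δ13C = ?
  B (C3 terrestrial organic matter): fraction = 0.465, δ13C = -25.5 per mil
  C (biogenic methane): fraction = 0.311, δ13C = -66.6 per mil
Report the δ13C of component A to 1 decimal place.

Isotope mass balance: δ_bulk = Σ fᵢ·δᵢ.
-34.3 = 0.224×δ_A + 0.465×(-25.5) + 0.311×(-66.6)
0.224·δ_A = -34.3 − (-32.570) = -1.730
δ_A = -1.730 / 0.224 = -7.72 per mil

-7.7 per mil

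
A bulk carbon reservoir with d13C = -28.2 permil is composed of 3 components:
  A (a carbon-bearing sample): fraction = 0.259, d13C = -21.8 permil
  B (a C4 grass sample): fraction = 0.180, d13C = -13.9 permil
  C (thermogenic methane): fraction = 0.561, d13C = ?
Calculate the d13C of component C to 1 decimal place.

-35.7 permil

Isotope mass balance: δ_bulk = Σ fᵢ·δᵢ.
-28.2 = 0.259×(-21.8) + 0.180×(-13.9) + 0.561×δ_C
0.561·δ_C = -28.2 − (-8.148) = -20.052
δ_C = -20.052 / 0.561 = -35.74 permil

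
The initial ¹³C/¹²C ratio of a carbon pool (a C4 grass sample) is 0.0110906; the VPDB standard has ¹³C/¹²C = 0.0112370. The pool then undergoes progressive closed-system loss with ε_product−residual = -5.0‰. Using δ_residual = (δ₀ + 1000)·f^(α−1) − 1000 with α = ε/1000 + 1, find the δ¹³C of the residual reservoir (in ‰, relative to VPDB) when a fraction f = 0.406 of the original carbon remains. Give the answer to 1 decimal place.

-8.6‰

δ₀ = (0.0110906/0.0112370 − 1)×1000 = (0.986972 − 1)×1000 = -13.028‰
α − 1 = ε/1000 = -0.0050
f^(α−1) = 0.406^(-0.0050) = 1.004517
δ_res = (-13.028 + 1000) × 1.004517 − 1000 = 991.430 − 1000 = -8.57‰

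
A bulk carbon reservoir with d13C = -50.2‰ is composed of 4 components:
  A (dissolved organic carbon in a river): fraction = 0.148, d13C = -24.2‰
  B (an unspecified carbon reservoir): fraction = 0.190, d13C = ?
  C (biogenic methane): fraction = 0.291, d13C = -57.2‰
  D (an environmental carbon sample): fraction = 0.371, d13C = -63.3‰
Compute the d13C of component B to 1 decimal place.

-34.2‰

Isotope mass balance: δ_bulk = Σ fᵢ·δᵢ.
-50.2 = 0.148×(-24.2) + 0.190×δ_B + 0.291×(-57.2) + 0.371×(-63.3)
0.190·δ_B = -50.2 − (-43.711) = -6.489
δ_B = -6.489 / 0.190 = -34.15‰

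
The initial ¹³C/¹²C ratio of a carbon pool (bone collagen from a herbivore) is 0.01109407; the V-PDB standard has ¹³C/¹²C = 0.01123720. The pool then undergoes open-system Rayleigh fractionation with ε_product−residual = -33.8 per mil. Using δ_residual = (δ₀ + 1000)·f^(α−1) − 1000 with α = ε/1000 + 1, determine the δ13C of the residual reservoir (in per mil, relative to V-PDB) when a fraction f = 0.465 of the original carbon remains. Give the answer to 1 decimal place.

δ₀ = (0.01109407/0.01123720 − 1)×1000 = (0.987263 − 1)×1000 = -12.737 per mil
α − 1 = ε/1000 = -0.0338
f^(α−1) = 0.465^(-0.0338) = 1.026219
δ_res = (-12.737 + 1000) × 1.026219 − 1000 = 1013.148 − 1000 = 13.15 per mil

13.1 per mil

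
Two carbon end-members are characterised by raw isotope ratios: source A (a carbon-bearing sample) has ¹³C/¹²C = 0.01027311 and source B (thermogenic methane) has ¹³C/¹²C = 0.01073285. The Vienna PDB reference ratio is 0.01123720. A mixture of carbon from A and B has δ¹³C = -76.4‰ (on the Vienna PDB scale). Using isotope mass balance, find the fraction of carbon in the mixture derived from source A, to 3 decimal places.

δ_A = (0.01027311/0.01123720 − 1)×1000 = (0.914205 − 1)×1000 = -85.795‰
δ_B = (0.01073285/0.01123720 − 1)×1000 = (0.955118 − 1)×1000 = -44.882‰
f_A = (δ_mix − δ_B)/(δ_A − δ_B) = (-76.4 − (-44.882))/(-85.795 − (-44.882))
f_A = -31.518 / -40.912 = 0.7704

0.770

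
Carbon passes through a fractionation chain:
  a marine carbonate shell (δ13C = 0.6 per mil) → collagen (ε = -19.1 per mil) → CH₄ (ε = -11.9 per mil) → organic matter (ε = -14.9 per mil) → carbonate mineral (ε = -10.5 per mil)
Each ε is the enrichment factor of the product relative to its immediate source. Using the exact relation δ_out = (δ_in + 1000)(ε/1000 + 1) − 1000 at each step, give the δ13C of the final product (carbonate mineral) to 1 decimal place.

step 1: δ = (0.60 + 1000)·(-19.1/1000 + 1) − 1000 = -18.51 per mil
step 2: δ = (-18.51 + 1000)·(-11.9/1000 + 1) − 1000 = -30.19 per mil
step 3: δ = (-30.19 + 1000)·(-14.9/1000 + 1) − 1000 = -44.64 per mil
step 4: δ = (-44.64 + 1000)·(-10.5/1000 + 1) − 1000 = -54.67 per mil

-54.7 per mil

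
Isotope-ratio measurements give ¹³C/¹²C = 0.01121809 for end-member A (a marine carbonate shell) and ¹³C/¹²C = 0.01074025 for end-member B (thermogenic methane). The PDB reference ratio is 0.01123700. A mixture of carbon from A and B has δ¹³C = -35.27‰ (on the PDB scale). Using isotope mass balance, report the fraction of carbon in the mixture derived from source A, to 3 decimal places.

0.210

δ_A = (0.01121809/0.01123700 − 1)×1000 = (0.998317 − 1)×1000 = -1.683‰
δ_B = (0.01074025/0.01123700 − 1)×1000 = (0.955793 − 1)×1000 = -44.207‰
f_A = (δ_mix − δ_B)/(δ_A − δ_B) = (-35.27 − (-44.207))/(-1.683 − (-44.207))
f_A = 8.937 / 42.524 = 0.2102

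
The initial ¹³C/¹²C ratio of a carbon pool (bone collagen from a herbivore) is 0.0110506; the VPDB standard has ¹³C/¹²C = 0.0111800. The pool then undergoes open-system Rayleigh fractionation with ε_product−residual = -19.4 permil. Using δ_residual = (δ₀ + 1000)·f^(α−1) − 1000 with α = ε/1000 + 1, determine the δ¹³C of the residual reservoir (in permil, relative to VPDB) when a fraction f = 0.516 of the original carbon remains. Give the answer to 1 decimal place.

1.2 permil

δ₀ = (0.0110506/0.0111800 − 1)×1000 = (0.988426 − 1)×1000 = -11.574 permil
α − 1 = ε/1000 = -0.0194
f^(α−1) = 0.516^(-0.0194) = 1.012919
δ_res = (-11.574 + 1000) × 1.012919 − 1000 = 1001.195 − 1000 = 1.19 permil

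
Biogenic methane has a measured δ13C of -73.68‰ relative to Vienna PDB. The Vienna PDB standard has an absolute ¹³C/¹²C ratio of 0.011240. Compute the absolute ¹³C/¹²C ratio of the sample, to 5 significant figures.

R_sample = R_standard × (δ13C/1000 + 1)
R_sample = 0.011240 × (-73.68/1000 + 1) = 0.011240 × 0.926320
R_sample = 0.0104118

0.010412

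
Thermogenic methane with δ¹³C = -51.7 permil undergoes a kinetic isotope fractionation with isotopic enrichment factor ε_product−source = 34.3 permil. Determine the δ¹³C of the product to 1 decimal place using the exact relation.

To first order, δ_product ≈ δ_source + ε = -17.4 permil.
Exactly, δ_product = (δ_source + 1000)·(ε/1000 + 1) − 1000.
δ_product = (-51.7 + 1000) × (34.3/1000 + 1) − 1000
δ_product = -19.17 permil

-19.2 permil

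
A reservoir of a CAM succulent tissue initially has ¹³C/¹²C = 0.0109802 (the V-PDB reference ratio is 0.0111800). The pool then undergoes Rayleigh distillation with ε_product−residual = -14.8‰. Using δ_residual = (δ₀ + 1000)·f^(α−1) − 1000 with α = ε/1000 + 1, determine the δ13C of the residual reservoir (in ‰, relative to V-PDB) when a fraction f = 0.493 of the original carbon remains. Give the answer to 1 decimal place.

-7.5‰

δ₀ = (0.0109802/0.0111800 − 1)×1000 = (0.982129 − 1)×1000 = -17.871‰
α − 1 = ε/1000 = -0.0148
f^(α−1) = 0.493^(-0.0148) = 1.010522
δ_res = (-17.871 + 1000) × 1.010522 − 1000 = 992.463 − 1000 = -7.54‰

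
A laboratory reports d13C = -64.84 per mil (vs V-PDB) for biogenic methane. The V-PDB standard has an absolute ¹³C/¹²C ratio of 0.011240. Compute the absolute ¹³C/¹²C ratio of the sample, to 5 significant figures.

0.010511

R_sample = R_standard × (d13C/1000 + 1)
R_sample = 0.011240 × (-64.84/1000 + 1) = 0.011240 × 0.935160
R_sample = 0.0105112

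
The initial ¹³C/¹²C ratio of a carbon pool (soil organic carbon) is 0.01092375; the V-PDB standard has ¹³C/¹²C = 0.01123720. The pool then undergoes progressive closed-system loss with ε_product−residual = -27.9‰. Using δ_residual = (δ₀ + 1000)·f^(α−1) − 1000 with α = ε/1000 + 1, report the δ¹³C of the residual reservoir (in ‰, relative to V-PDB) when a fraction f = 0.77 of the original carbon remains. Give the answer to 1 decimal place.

δ₀ = (0.01092375/0.01123720 − 1)×1000 = (0.972106 − 1)×1000 = -27.894‰
α − 1 = ε/1000 = -0.0279
f^(α−1) = 0.77^(-0.0279) = 1.007319
δ_res = (-27.894 + 1000) × 1.007319 − 1000 = 979.221 − 1000 = -20.78‰

-20.8‰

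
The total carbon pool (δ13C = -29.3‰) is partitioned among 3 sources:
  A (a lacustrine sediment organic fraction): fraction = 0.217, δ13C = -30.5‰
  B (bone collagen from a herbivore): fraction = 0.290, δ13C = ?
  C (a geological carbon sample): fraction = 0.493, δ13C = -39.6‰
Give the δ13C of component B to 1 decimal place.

-10.9‰

Isotope mass balance: δ_bulk = Σ fᵢ·δᵢ.
-29.3 = 0.217×(-30.5) + 0.290×δ_B + 0.493×(-39.6)
0.290·δ_B = -29.3 − (-26.141) = -3.159
δ_B = -3.159 / 0.290 = -10.89‰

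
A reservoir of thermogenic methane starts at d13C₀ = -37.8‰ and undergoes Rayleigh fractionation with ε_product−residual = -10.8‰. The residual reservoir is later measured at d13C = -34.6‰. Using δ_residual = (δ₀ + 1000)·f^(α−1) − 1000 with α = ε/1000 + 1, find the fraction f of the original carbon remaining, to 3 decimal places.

0.735

α − 1 = ε/1000 = -0.0108
(δ_res + 1000)/(δ₀ + 1000) = (-34.6 + 1000)/(-37.8 + 1000) = 965.4/962.2 = 1.003326
f = 1.003326^(1/-0.0108) = exp(ln(1.003326)/-0.0108) = exp(0.00332/-0.0108)
f = exp(-0.3074) = 0.7353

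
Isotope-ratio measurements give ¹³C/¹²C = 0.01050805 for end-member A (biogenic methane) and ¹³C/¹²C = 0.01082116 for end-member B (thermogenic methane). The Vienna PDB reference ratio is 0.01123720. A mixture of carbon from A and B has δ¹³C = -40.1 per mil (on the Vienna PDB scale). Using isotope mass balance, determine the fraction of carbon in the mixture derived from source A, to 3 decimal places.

δ_A = (0.01050805/0.01123720 − 1)×1000 = (0.935113 − 1)×1000 = -64.887 per mil
δ_B = (0.01082116/0.01123720 − 1)×1000 = (0.962977 − 1)×1000 = -37.023 per mil
f_A = (δ_mix − δ_B)/(δ_A − δ_B) = (-40.1 − (-37.023))/(-64.887 − (-37.023))
f_A = -3.077 / -27.864 = 0.1104

0.110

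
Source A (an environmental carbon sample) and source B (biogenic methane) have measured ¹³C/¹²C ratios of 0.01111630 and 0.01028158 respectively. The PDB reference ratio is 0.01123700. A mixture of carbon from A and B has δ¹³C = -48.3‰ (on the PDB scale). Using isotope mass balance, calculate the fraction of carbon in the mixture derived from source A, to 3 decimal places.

δ_A = (0.01111630/0.01123700 − 1)×1000 = (0.989259 − 1)×1000 = -10.741‰
δ_B = (0.01028158/0.01123700 − 1)×1000 = (0.914976 − 1)×1000 = -85.024‰
f_A = (δ_mix − δ_B)/(δ_A − δ_B) = (-48.3 − (-85.024))/(-10.741 − (-85.024))
f_A = 36.724 / 74.283 = 0.4944

0.494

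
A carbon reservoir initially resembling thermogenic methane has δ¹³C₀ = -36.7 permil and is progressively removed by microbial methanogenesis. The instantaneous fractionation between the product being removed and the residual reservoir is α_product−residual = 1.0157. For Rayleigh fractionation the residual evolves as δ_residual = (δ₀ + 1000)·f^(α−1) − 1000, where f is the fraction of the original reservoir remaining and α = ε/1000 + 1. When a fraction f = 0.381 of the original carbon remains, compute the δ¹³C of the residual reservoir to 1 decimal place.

-51.2 permil

Rayleigh residual: δ_res = (δ₀ + 1000)·f^(α−1) − 1000
α − 1 = 0.01570
f^(α−1) = 0.381^(0.01570) = 0.984964
δ_res = (-36.7 + 1000) × 0.984964 − 1000 = 948.816 − 1000 = -51.18 permil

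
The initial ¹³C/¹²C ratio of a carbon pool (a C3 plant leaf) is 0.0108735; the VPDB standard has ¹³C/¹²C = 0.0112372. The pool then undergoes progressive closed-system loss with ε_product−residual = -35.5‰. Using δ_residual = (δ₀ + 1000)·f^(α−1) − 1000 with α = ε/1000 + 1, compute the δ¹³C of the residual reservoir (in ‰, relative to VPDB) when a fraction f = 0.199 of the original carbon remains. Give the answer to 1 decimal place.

24.7‰

δ₀ = (0.0108735/0.0112372 − 1)×1000 = (0.967634 − 1)×1000 = -32.366‰
α − 1 = ε/1000 = -0.0355
f^(α−1) = 0.199^(-0.0355) = 1.058987
δ_res = (-32.366 + 1000) × 1.058987 − 1000 = 1024.712 − 1000 = 24.71‰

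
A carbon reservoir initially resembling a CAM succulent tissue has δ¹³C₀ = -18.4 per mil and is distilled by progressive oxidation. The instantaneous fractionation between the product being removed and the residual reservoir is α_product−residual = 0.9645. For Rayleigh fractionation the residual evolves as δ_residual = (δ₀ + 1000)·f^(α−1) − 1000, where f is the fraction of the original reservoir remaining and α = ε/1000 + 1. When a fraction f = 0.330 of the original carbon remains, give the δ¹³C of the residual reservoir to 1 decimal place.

Rayleigh residual: δ_res = (δ₀ + 1000)·f^(α−1) − 1000
α − 1 = -0.03550
f^(α−1) = 0.330^(-0.03550) = 1.040142
δ_res = (-18.4 + 1000) × 1.040142 − 1000 = 1021.004 − 1000 = 21.00 per mil

21.0 per mil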